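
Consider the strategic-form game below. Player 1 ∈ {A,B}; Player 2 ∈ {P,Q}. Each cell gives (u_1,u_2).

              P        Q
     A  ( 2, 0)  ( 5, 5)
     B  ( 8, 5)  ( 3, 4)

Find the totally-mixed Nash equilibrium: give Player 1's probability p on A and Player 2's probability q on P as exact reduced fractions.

P1 mixes 1/6 on A; P2 mixes 1/4 on P

P1 indiff ⇒ q·2+(1-q)·5 = q·8+(1-q)·3 ⇒ q(-6) = (1-q)(-2) ⇒ q = 1/4
P2 indiff ⇒ p·0+(1-p)·5 = p·5+(1-p)·4 ⇒ p(-5) = (1-p)(-1) ⇒ p = 1/6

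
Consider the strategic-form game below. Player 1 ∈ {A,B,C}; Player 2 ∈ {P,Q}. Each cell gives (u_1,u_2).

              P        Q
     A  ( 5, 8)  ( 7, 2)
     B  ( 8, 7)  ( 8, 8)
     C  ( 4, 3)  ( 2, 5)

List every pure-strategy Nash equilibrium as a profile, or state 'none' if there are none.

(A,P): not NE [P1→B gives 8>5]
(A,Q): not NE [P1→B gives 8>7; P2→P gives 8>2]
(B,P): not NE [P2→Q gives 8>7]
(B,Q): NE
(C,P): not NE [P1→B gives 8>4; P2→Q gives 5>3]
(C,Q): not NE [P1→B gives 8>2]

NE set: (B,Q)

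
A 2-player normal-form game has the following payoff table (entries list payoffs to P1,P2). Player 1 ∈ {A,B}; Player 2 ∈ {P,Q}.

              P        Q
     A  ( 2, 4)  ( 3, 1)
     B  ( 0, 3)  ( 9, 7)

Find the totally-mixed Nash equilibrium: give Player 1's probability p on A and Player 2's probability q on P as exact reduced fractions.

p=4/7, q=3/4

P1 indiff ⇒ q·2+(1-q)·3 = q·0+(1-q)·9 ⇒ q(2) = (1-q)(6) ⇒ q = 3/4
P2 indiff ⇒ p·4+(1-p)·3 = p·1+(1-p)·7 ⇒ p(3) = (1-p)(4) ⇒ p = 4/7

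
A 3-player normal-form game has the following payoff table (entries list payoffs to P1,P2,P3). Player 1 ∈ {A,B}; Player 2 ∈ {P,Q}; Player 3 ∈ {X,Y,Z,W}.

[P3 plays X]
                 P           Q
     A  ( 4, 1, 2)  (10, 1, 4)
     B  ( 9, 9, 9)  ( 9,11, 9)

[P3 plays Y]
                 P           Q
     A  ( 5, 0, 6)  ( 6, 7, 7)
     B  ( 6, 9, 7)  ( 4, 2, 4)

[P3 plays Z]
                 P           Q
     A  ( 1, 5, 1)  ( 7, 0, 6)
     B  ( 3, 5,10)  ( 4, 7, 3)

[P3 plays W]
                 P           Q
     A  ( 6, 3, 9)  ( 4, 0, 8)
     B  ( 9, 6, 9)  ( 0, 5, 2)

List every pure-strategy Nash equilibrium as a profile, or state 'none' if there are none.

(A,P,X): not NE [P1→B gives 9>4; P3→W gives 9>2]
(A,P,Y): not NE [P1→B gives 6>5; P2→Q gives 7>0; P3→W gives 9>6]
(A,P,Z): not NE [P1→B gives 3>1; P3→W gives 9>1]
(A,P,W): not NE [P1→B gives 9>6]
(A,Q,X): not NE [P3→W gives 8>4]
(A,Q,Y): not NE [P3→W gives 8>7]
(A,Q,Z): not NE [P2→P gives 5>0; P3→W gives 8>6]
(A,Q,W): not NE [P2→P gives 3>0]
(B,P,X): not NE [P2→Q gives 11>9; P3→Z gives 10>9]
(B,P,Y): not NE [P3→Z gives 10>7]
(B,P,Z): not NE [P2→Q gives 7>5]
(B,P,W): not NE [P3→Z gives 10>9]
(B,Q,X): not NE [P1→A gives 10>9]
(B,Q,Y): not NE [P1→A gives 6>4; P2→P gives 9>2; P3→X gives 9>4]
(B,Q,Z): not NE [P1→A gives 7>4; P3→X gives 9>3]
(B,Q,W): not NE [P1→A gives 4>0; P2→P gives 6>5; P3→X gives 9>2]

Equilibria: none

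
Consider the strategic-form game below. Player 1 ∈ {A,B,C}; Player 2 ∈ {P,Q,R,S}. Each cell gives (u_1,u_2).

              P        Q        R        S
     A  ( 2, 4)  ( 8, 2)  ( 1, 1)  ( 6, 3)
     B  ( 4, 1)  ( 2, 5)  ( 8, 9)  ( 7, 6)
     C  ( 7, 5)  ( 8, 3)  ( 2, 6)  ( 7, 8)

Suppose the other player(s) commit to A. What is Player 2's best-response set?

BR_2 = {P}

u_2(P vs A) = 4
u_2(Q vs A) = 2
u_2(R vs A) = 1
u_2(S vs A) = 3
max payoff 4 at {P}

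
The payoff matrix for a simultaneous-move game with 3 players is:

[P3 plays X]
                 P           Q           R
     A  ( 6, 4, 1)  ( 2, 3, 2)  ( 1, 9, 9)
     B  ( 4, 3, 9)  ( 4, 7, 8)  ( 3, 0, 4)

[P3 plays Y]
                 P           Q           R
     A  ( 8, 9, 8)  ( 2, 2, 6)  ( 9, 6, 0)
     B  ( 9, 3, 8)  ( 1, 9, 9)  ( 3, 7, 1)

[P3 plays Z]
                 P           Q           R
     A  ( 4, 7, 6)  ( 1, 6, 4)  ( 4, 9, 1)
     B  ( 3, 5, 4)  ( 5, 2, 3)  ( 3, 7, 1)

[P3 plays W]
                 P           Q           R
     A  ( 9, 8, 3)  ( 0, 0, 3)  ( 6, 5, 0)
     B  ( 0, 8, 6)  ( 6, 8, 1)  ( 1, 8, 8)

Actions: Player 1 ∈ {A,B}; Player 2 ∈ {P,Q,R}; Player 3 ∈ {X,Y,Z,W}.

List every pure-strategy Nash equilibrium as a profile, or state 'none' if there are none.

No pure NE.

(A,P,X): not NE [P2→R gives 9>4; P3→Y gives 8>1]
(A,P,Y): not NE [P1→B gives 9>8]
(A,P,Z): not NE [P2→R gives 9>7; P3→Y gives 8>6]
(A,P,W): not NE [P3→Y gives 8>3]
(A,Q,X): not NE [P1→B gives 4>2; P2→R gives 9>3; P3→Y gives 6>2]
(A,Q,Y): not NE [P2→P gives 9>2]
(A,Q,Z): not NE [P1→B gives 5>1; P2→R gives 9>6; P3→Y gives 6>4]
(A,Q,W): not NE [P1→B gives 6>0; P2→P gives 8>0; P3→Y gives 6>3]
(A,R,X): not NE [P1→B gives 3>1]
(A,R,Y): not NE [P2→P gives 9>6; P3→X gives 9>0]
(A,R,Z): not NE [P3→X gives 9>1]
(A,R,W): not NE [P2→P gives 8>5; P3→X gives 9>0]
(B,P,X): not NE [P1→A gives 6>4; P2→Q gives 7>3]
(B,P,Y): not NE [P2→Q gives 9>3; P3→X gives 9>8]
(B,P,Z): not NE [P1→A gives 4>3; P2→R gives 7>5; P3→X gives 9>4]
(B,P,W): not NE [P1→A gives 9>0; P3→X gives 9>6]
(B,Q,X): not NE [P3→Y gives 9>8]
(B,Q,Y): not NE [P1→A gives 2>1]
(B,Q,Z): not NE [P2→R gives 7>2; P3→Y gives 9>3]
(B,Q,W): not NE [P3→Y gives 9>1]
(B,R,X): not NE [P2→Q gives 7>0; P3→W gives 8>4]
(B,R,Y): not NE [P1→A gives 9>3; P2→Q gives 9>7; P3→W gives 8>1]
(B,R,Z): not NE [P1→A gives 4>3; P3→W gives 8>1]
(B,R,W): not NE [P1→A gives 6>1]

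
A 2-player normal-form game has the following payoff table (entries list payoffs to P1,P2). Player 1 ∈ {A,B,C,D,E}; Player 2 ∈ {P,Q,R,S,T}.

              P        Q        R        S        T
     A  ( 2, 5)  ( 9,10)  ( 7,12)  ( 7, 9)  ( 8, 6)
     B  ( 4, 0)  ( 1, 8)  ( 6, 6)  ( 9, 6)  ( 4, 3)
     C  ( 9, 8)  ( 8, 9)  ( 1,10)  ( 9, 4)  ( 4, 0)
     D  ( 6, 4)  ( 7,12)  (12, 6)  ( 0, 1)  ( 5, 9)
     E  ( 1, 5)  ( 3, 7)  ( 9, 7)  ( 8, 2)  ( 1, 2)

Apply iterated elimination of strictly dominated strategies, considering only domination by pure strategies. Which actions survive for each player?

P2 drop P (Q beats it: A:10>5 B:8>0 C:9>8 D:12>4 E:7>5)
P2 drop S (Q beats it: A:10>9 B:8>6 C:9>4 D:12>1 E:7>2)
P1 drop B (A beats it: Q:9>1 R:7>6 T:8>4)
P1 drop C (A beats it: Q:9>8 R:7>1 T:8>4)
P1 drop E (D beats it: Q:7>3 R:12>9 T:5>1)
P2 drop T (Q beats it: A:10>6 D:12>9)
P1→{A,D} P2→{Q,R}

IESDS → P1:{A,D} P2:{Q,R}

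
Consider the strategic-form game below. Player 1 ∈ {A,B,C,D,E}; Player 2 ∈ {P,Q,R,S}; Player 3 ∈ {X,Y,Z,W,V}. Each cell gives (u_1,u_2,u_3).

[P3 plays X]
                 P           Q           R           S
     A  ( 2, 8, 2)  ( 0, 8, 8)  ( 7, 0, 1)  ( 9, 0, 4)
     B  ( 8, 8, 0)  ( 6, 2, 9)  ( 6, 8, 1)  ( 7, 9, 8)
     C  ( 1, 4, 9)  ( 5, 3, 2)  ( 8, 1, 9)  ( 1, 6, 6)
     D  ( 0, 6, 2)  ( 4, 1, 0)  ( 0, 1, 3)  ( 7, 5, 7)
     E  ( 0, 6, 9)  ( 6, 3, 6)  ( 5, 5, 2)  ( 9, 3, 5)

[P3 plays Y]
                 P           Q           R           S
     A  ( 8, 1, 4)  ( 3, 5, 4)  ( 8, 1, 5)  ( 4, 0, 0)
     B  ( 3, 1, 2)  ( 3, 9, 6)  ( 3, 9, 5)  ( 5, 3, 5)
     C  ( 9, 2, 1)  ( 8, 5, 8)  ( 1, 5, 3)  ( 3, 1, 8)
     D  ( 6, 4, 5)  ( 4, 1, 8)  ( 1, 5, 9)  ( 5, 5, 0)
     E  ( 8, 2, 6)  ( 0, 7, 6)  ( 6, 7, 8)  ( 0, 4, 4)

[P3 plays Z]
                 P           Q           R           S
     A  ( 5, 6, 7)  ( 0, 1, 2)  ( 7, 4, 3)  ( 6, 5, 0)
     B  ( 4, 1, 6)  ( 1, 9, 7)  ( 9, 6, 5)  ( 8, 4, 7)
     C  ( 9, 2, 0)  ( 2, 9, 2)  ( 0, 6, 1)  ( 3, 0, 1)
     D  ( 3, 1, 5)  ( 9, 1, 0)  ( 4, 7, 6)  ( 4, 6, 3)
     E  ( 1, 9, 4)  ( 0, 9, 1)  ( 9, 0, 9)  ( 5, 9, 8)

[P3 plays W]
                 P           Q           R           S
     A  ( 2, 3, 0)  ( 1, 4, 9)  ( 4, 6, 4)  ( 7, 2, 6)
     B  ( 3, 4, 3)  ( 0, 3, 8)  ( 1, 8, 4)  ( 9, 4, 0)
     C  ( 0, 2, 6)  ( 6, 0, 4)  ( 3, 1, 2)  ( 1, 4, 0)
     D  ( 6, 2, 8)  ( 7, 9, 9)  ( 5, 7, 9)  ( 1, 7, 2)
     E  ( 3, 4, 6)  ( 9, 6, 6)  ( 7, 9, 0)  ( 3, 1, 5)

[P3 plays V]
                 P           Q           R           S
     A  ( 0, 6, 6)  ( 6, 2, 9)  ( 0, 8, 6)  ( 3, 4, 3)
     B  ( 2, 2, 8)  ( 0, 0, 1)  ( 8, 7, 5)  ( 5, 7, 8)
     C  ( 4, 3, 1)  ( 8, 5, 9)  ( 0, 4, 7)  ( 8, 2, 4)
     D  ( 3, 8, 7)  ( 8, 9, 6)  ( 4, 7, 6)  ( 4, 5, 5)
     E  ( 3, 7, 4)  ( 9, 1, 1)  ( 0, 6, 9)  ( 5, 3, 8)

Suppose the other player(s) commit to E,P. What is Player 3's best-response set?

P3 best: {X}

u_3(X vs E,P) = 9
u_3(Y vs E,P) = 6
u_3(Z vs E,P) = 4
u_3(W vs E,P) = 6
u_3(V vs E,P) = 4
max payoff 9 at {X}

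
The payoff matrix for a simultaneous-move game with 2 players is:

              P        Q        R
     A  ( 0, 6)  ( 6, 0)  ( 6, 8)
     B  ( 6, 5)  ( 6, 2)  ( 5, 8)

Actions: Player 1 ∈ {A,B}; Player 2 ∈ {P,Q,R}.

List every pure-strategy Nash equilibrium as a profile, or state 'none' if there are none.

Nash profiles: (A,R)

(A,P): not NE [P1→B gives 6>0; P2→R gives 8>6]
(A,Q): not NE [P2→R gives 8>0]
(A,R): NE
(B,P): not NE [P2→R gives 8>5]
(B,Q): not NE [P2→R gives 8>2]
(B,R): not NE [P1→A gives 6>5]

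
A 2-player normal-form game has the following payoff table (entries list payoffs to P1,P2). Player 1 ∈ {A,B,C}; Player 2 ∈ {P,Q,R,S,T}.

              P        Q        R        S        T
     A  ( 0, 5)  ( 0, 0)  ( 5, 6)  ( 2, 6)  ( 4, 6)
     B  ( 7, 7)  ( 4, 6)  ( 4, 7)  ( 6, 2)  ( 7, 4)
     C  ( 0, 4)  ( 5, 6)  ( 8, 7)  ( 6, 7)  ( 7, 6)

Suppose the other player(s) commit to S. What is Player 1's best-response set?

u_1(A vs S) = 2
u_1(B vs S) = 6
u_1(C vs S) = 6
max payoff 6 at {B,C}

P1 best: {B,C}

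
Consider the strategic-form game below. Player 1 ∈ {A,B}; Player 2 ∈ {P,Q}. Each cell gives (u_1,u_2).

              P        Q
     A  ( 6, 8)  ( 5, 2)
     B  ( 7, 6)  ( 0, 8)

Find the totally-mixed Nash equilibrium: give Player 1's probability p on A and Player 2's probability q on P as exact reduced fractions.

p=1/4, q=5/6

P1 indiff ⇒ q·6+(1-q)·5 = q·7+(1-q)·0 ⇒ q(-1) = (1-q)(-5) ⇒ q = 5/6
P2 indiff ⇒ p·8+(1-p)·6 = p·2+(1-p)·8 ⇒ p(6) = (1-p)(2) ⇒ p = 1/4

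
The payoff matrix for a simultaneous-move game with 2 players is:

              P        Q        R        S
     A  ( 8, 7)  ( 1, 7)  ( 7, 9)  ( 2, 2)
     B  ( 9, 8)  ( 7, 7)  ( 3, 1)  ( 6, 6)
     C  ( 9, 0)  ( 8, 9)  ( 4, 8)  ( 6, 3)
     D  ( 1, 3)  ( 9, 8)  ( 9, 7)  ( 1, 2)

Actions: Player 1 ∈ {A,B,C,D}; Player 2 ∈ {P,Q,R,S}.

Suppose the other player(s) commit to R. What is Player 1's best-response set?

u_1(A vs R) = 7
u_1(B vs R) = 3
u_1(C vs R) = 4
u_1(D vs R) = 9
max payoff 9 at {D}

argmax u_1 = {D}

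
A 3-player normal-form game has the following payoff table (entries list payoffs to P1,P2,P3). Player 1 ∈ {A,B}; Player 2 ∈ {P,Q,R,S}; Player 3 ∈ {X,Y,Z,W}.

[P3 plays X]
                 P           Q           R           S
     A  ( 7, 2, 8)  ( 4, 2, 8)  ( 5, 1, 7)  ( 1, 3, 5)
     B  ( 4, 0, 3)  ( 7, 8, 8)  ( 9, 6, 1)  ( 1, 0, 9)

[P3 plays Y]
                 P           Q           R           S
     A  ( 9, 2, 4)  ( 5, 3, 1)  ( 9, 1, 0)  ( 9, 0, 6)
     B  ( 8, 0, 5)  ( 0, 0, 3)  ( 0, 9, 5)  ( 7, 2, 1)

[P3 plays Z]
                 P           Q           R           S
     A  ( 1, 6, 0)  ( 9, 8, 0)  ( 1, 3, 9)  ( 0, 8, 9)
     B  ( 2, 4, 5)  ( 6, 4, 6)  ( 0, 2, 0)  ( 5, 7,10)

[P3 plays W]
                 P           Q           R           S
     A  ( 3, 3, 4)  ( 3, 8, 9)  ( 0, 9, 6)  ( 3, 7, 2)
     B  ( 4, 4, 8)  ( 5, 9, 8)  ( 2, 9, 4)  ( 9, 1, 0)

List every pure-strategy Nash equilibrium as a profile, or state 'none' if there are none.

(A,P,X): not NE [P2→S gives 3>2]
(A,P,Y): not NE [P2→Q gives 3>2; P3→X gives 8>4]
(A,P,Z): not NE [P1→B gives 2>1; P2→S gives 8>6; P3→X gives 8>0]
(A,P,W): not NE [P1→B gives 4>3; P2→R gives 9>3; P3→X gives 8>4]
(A,Q,X): not NE [P1→B gives 7>4; P2→S gives 3>2; P3→W gives 9>8]
(A,Q,Y): not NE [P3→W gives 9>1]
(A,Q,Z): not NE [P3→W gives 9>0]
(A,Q,W): not NE [P1→B gives 5>3; P2→R gives 9>8]
(A,R,X): not NE [P1→B gives 9>5; P2→S gives 3>1; P3→Z gives 9>7]
(A,R,Y): not NE [P2→Q gives 3>1; P3→Z gives 9>0]
(A,R,Z): not NE [P2→S gives 8>3]
(A,R,W): not NE [P1→B gives 2>0; P3→Z gives 9>6]
(A,S,X): not NE [P3→Z gives 9>5]
(A,S,Y): not NE [P2→Q gives 3>0; P3→Z gives 9>6]
(A,S,Z): not NE [P1→B gives 5>0]
(A,S,W): not NE [P1→B gives 9>3; P2→R gives 9>7; P3→Z gives 9>2]
(B,P,X): not NE [P1→A gives 7>4; P2→Q gives 8>0; P3→W gives 8>3]
(B,P,Y): not NE [P1→A gives 9>8; P2→R gives 9>0; P3→W gives 8>5]
(B,P,Z): not NE [P2→S gives 7>4; P3→W gives 8>5]
(B,P,W): not NE [P2→R gives 9>4]
(B,Q,X): NE
(B,Q,Y): not NE [P1→A gives 5>0; P2→R gives 9>0; P3→W gives 8>3]
(B,Q,Z): not NE [P1→A gives 9>6; P2→S gives 7>4; P3→W gives 8>6]
(B,Q,W): NE
(B,R,X): not NE [P2→Q gives 8>6; P3→Y gives 5>1]
(B,R,Y): not NE [P1→A gives 9>0]
(B,R,Z): not NE [P1→A gives 1>0; P2→S gives 7>2; P3→Y gives 5>0]
(B,R,W): not NE [P3→Y gives 5>4]
(B,S,X): not NE [P2→Q gives 8>0; P3→Z gives 10>9]
(B,S,Y): not NE [P1→A gives 9>7; P2→R gives 9>2; P3→Z gives 10>1]
(B,S,Z): NE
(B,S,W): not NE [P2→R gives 9>1; P3→Z gives 10>0]

Nash profiles: (B,Q,X), (B,Q,W), (B,S,Z)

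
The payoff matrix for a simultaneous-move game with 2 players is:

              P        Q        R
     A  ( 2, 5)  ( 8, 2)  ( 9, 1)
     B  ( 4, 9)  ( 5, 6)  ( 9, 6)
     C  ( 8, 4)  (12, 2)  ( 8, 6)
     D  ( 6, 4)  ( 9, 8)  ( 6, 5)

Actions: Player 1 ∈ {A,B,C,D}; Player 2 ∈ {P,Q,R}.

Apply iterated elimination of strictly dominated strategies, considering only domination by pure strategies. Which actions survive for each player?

P1 drop D (C beats it: P:8>6 Q:12>9 R:8>6)
P2 drop Q (P beats it: A:5>2 B:9>6 C:4>2)
P1→{A,B,C} P2→{P,R}

IESDS → P1:{A,B,C} P2:{P,R}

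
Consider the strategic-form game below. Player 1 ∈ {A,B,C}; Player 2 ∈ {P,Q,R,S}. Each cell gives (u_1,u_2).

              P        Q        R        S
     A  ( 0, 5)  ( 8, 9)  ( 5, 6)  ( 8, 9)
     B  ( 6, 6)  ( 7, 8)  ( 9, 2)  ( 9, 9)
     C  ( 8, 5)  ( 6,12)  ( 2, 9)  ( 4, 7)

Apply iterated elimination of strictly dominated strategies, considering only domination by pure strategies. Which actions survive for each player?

P2 drop P (Q beats it: A:9>5 B:8>6 C:12>5)
P1 drop C (A beats it: Q:8>6 R:5>2 S:8>4)
P2 drop R (Q beats it: A:9>6 B:8>2)
P1→{A,B} P2→{Q,S}

Survivors P1:{A,B} P2:{Q,S}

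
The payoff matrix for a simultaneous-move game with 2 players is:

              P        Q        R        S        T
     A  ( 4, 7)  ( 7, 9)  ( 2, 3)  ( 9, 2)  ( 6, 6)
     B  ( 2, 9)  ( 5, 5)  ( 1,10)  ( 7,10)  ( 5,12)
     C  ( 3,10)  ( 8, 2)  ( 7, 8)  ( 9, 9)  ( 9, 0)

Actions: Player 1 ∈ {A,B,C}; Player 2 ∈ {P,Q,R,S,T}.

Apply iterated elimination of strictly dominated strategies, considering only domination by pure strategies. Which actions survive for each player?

P1 drop B (A beats it: P:4>2 Q:7>5 R:2>1 S:9>7 T:6>5)
P2 drop R (P beats it: A:7>3 C:10>8)
P2 drop S (P beats it: A:7>2 C:10>9)
P2 drop T (P beats it: A:7>6 C:10>0)
P1→{A,C} P2→{P,Q}

IESDS → P1:{A,C} P2:{P,Q}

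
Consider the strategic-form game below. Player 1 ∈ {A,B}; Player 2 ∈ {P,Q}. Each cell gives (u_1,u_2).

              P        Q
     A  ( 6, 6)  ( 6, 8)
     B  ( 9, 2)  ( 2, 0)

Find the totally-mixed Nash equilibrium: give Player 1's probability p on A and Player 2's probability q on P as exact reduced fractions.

P1 indiff ⇒ q·6+(1-q)·6 = q·9+(1-q)·2 ⇒ q(-3) = (1-q)(-4) ⇒ q = 4/7
P2 indiff ⇒ p·6+(1-p)·2 = p·8+(1-p)·0 ⇒ p(-2) = (1-p)(-2) ⇒ p = 1/2

p=1/2, q=4/7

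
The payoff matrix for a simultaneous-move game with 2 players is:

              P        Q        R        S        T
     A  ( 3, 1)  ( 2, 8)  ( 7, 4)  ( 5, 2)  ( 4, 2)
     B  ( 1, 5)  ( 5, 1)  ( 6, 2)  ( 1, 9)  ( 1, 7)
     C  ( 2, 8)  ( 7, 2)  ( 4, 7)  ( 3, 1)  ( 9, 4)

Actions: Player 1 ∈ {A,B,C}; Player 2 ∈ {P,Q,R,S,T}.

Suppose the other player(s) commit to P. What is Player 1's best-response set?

BR_1 = {A}

u_1(A vs P) = 3
u_1(B vs P) = 1
u_1(C vs P) = 2
max payoff 3 at {A}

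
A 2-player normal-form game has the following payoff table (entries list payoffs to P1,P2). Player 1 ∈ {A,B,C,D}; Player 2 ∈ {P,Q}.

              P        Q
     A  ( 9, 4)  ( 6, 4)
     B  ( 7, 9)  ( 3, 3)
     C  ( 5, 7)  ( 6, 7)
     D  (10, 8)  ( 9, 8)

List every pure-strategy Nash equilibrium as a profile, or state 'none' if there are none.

Nash profiles: (D,P), (D,Q)

(A,P): not NE [P1→D gives 10>9]
(A,Q): not NE [P1→D gives 9>6]
(B,P): not NE [P1→D gives 10>7]
(B,Q): not NE [P1→D gives 9>3; P2→P gives 9>3]
(C,P): not NE [P1→D gives 10>5]
(C,Q): not NE [P1→D gives 9>6]
(D,P): NE
(D,Q): NE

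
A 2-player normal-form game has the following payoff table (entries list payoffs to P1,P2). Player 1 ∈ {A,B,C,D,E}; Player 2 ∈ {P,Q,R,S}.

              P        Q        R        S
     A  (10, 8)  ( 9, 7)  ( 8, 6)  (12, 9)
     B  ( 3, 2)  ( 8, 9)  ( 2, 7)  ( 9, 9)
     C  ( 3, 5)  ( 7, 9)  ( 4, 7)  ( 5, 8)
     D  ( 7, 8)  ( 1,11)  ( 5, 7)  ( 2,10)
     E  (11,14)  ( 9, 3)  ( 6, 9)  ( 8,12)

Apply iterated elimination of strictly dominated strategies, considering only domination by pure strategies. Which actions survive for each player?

P1 drop B (A beats it: P:10>3 Q:9>8 R:8>2 S:12>9)
P1 drop C (A beats it: P:10>3 Q:9>7 R:8>4 S:12>5)
P1 drop D (A beats it: P:10>7 Q:9>1 R:8>5 S:12>2)
P2 drop Q (P beats it: A:8>7 E:14>3)
P2 drop R (P beats it: A:8>6 E:14>9)
P1→{A,E} P2→{P,S}

IESDS → P1:{A,E} P2:{P,S}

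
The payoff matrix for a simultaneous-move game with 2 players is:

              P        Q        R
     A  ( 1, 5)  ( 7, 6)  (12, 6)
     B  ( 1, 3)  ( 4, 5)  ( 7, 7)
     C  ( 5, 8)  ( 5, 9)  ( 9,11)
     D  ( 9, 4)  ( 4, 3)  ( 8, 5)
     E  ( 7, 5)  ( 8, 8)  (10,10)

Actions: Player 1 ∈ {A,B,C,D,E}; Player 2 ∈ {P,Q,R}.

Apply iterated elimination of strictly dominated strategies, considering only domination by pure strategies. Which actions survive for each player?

Survivors P1:{A,E} P2:{Q,R}

P1 drop B (C beats it: P:5>1 Q:5>4 R:9>7)
P1 drop C (E beats it: P:7>5 Q:8>5 R:10>9)
P2 drop P (R beats it: A:6>5 D:5>4 E:10>5)
P1 drop D (A beats it: Q:7>4 R:12>8)
P1→{A,E} P2→{Q,R}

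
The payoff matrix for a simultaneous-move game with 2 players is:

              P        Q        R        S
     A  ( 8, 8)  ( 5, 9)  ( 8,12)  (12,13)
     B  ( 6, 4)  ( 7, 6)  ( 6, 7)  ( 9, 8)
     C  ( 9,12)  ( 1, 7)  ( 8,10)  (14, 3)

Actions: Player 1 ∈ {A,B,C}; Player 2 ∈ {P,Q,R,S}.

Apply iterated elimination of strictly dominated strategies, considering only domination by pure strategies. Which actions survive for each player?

P2 drop Q (R beats it: A:12>9 B:7>6 C:10>7)
P1 drop B (A beats it: P:8>6 R:8>6 S:12>9)
P1→{A,C} P2→{P,R,S}

IESDS → P1:{A,C} P2:{P,R,S}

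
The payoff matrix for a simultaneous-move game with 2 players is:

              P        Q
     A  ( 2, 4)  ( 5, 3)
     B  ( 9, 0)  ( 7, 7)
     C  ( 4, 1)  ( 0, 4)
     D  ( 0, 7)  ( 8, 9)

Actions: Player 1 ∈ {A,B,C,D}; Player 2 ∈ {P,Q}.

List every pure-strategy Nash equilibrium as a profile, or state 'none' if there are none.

(A,P): not NE [P1→B gives 9>2]
(A,Q): not NE [P1→D gives 8>5; P2→P gives 4>3]
(B,P): not NE [P2→Q gives 7>0]
(B,Q): not NE [P1→D gives 8>7]
(C,P): not NE [P1→B gives 9>4; P2→Q gives 4>1]
(C,Q): not NE [P1→D gives 8>0]
(D,P): not NE [P1→B gives 9>0; P2→Q gives 9>7]
(D,Q): NE

NE set: (D,Q)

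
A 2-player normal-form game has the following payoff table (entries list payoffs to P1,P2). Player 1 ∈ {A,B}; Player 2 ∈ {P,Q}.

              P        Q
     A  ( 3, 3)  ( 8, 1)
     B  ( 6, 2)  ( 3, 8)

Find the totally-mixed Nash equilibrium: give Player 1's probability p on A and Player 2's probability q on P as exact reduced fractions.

P1 indiff ⇒ q·3+(1-q)·8 = q·6+(1-q)·3 ⇒ q(-3) = (1-q)(-5) ⇒ q = 5/8
P2 indiff ⇒ p·3+(1-p)·2 = p·1+(1-p)·8 ⇒ p(2) = (1-p)(6) ⇒ p = 3/4

(p,q) = (3/4, 5/8)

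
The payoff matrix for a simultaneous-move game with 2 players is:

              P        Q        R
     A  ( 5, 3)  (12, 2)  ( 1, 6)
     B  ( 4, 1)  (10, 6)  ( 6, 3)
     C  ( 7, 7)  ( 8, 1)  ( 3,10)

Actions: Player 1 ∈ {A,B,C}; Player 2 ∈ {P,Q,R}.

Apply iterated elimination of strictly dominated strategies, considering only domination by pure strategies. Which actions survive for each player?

P2 drop P (R beats it: A:6>3 B:3>1 C:10>7)
P1 drop C (B beats it: Q:10>8 R:6>3)
P1→{A,B} P2→{Q,R}

Survivors P1:{A,B} P2:{Q,R}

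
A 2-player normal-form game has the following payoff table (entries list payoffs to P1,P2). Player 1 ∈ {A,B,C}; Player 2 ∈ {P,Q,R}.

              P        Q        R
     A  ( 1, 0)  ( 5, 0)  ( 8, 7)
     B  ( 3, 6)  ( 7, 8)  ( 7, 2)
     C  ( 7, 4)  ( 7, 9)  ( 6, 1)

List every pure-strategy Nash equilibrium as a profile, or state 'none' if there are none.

(A,P): not NE [P1→C gives 7>1; P2→R gives 7>0]
(A,Q): not NE [P1→C gives 7>5; P2→R gives 7>0]
(A,R): NE
(B,P): not NE [P1→C gives 7>3; P2→Q gives 8>6]
(B,Q): NE
(B,R): not NE [P1→A gives 8>7; P2→Q gives 8>2]
(C,P): not NE [P2→Q gives 9>4]
(C,Q): NE
(C,R): not NE [P1→A gives 8>6; P2→Q gives 9>1]

NE set: (A,R), (B,Q), (C,Q)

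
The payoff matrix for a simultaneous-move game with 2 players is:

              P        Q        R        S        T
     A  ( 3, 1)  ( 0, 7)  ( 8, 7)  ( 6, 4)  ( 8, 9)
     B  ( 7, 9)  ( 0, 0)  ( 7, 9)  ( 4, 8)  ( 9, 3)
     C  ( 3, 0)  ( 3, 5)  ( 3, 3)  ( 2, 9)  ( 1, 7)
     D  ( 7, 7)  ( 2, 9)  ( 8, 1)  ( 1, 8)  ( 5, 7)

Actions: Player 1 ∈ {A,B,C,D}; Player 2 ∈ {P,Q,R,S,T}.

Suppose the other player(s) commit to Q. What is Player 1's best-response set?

argmax u_1 = {C}

u_1(A vs Q) = 0
u_1(B vs Q) = 0
u_1(C vs Q) = 3
u_1(D vs Q) = 2
max payoff 3 at {C}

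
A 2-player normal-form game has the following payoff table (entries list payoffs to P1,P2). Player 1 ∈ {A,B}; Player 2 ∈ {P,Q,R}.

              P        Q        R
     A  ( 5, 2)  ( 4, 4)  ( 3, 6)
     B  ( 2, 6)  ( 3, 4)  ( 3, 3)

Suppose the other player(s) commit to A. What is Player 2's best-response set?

u_2(P vs A) = 2
u_2(Q vs A) = 4
u_2(R vs A) = 6
max payoff 6 at {R}

P2 best: {R}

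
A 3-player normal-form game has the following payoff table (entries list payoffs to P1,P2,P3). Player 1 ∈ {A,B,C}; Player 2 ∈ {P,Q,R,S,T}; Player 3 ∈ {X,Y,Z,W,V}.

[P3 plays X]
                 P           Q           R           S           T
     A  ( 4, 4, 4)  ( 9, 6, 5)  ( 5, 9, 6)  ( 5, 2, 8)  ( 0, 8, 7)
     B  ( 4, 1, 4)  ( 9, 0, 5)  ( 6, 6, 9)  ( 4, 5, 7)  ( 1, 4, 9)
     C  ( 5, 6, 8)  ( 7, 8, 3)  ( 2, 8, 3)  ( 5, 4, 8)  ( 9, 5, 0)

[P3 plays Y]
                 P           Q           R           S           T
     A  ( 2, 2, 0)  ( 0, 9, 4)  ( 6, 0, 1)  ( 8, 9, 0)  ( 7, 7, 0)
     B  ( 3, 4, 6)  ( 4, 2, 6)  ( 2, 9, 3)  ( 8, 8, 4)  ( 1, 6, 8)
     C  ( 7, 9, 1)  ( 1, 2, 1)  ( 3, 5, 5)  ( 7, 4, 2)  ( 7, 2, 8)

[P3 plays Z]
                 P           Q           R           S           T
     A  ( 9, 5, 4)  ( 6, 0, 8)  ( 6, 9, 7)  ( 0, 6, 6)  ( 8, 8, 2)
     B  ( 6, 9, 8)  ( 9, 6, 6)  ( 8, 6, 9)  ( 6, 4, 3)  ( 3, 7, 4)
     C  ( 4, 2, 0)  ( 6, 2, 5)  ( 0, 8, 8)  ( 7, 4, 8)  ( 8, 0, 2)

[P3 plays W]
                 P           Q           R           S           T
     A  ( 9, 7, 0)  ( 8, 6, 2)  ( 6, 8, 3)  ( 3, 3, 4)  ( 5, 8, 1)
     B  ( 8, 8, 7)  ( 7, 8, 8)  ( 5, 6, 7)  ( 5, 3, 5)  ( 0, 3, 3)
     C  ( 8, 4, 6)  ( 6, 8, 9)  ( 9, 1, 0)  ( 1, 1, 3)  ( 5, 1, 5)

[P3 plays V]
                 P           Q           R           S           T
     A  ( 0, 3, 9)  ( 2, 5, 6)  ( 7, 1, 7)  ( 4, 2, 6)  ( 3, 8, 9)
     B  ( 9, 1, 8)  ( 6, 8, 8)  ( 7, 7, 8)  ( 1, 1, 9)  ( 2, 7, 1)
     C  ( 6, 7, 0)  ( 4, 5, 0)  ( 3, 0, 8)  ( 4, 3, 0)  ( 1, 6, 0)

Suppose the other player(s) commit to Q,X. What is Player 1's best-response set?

P1 best: {A,B}

u_1(A vs Q,X) = 9
u_1(B vs Q,X) = 9
u_1(C vs Q,X) = 7
max payoff 9 at {A,B}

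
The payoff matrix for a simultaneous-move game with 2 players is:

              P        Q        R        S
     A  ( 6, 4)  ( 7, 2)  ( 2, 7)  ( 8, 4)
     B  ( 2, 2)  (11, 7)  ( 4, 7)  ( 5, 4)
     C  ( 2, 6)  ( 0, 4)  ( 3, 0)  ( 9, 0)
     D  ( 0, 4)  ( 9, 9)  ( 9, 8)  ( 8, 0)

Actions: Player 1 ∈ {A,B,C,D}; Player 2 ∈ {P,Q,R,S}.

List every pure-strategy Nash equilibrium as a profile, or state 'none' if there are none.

(A,P): not NE [P2→R gives 7>4]
(A,Q): not NE [P1→B gives 11>7; P2→R gives 7>2]
(A,R): not NE [P1→D gives 9>2]
(A,S): not NE [P1→C gives 9>8; P2→R gives 7>4]
(B,P): not NE [P1→A gives 6>2; P2→R gives 7>2]
(B,Q): NE
(B,R): not NE [P1→D gives 9>4]
(B,S): not NE [P1→C gives 9>5; P2→R gives 7>4]
(C,P): not NE [P1→A gives 6>2]
(C,Q): not NE [P1→B gives 11>0; P2→P gives 6>4]
(C,R): not NE [P1→D gives 9>3; P2→P gives 6>0]
(C,S): not NE [P2→P gives 6>0]
(D,P): not NE [P1→A gives 6>0; P2→Q gives 9>4]
(D,Q): not NE [P1→B gives 11>9]
(D,R): not NE [P2→Q gives 9>8]
(D,S): not NE [P1→C gives 9>8; P2→Q gives 9>0]

PSNE = {(B,Q)}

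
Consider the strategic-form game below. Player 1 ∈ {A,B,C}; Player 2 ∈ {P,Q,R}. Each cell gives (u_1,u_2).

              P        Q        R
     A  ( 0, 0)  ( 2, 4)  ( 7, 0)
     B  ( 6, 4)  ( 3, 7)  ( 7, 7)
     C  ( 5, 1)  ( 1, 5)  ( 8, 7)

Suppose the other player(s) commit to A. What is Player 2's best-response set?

argmax u_2 = {Q}

u_2(P vs A) = 0
u_2(Q vs A) = 4
u_2(R vs A) = 0
max payoff 4 at {Q}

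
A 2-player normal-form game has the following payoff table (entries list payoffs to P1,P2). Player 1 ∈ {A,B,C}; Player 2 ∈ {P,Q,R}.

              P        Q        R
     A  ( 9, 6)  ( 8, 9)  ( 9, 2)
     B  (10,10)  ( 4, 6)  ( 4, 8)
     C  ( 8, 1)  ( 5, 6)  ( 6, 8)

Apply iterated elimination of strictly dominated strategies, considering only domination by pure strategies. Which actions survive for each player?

P1 drop C (A beats it: P:9>8 Q:8>5 R:9>6)
P2 drop R (P beats it: A:6>2 B:10>8)
P1→{A,B} P2→{P,Q}

IESDS → P1:{A,B} P2:{P,Q}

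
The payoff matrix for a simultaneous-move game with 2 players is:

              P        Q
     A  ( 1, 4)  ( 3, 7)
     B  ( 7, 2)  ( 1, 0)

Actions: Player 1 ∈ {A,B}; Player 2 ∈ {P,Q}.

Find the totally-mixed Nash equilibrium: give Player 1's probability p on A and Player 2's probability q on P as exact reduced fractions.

P1 indiff ⇒ q·1+(1-q)·3 = q·7+(1-q)·1 ⇒ q(-6) = (1-q)(-2) ⇒ q = 1/4
P2 indiff ⇒ p·4+(1-p)·2 = p·7+(1-p)·0 ⇒ p(-3) = (1-p)(-2) ⇒ p = 2/5

(p,q) = (2/5, 1/4)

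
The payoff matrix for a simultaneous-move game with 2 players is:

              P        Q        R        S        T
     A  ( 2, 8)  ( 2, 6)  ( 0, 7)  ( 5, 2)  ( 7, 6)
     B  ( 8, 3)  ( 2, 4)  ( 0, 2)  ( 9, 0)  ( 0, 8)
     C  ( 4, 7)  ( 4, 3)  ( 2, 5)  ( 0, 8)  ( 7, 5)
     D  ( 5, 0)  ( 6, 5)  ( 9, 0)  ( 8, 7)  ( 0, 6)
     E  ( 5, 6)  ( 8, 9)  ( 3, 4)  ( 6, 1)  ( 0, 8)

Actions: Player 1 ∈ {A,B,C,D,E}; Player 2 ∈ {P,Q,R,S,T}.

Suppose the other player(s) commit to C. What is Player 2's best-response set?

u_2(P vs C) = 7
u_2(Q vs C) = 3
u_2(R vs C) = 5
u_2(S vs C) = 8
u_2(T vs C) = 5
max payoff 8 at {S}

P2 best: {S}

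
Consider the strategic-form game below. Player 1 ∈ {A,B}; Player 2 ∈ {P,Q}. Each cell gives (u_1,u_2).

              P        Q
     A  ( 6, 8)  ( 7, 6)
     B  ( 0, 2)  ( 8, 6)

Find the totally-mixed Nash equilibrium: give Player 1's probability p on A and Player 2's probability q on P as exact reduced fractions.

(p,q) = (2/3, 1/7)

P1 indiff ⇒ q·6+(1-q)·7 = q·0+(1-q)·8 ⇒ q(6) = (1-q)(1) ⇒ q = 1/7
P2 indiff ⇒ p·8+(1-p)·2 = p·6+(1-p)·6 ⇒ p(2) = (1-p)(4) ⇒ p = 2/3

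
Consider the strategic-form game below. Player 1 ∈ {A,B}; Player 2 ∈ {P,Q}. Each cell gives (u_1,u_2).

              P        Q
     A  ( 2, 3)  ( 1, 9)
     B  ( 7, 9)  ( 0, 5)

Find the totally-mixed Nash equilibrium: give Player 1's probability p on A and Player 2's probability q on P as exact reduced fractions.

P1 indiff ⇒ q·2+(1-q)·1 = q·7+(1-q)·0 ⇒ q(-5) = (1-q)(-1) ⇒ q = 1/6
P2 indiff ⇒ p·3+(1-p)·9 = p·9+(1-p)·5 ⇒ p(-6) = (1-p)(-4) ⇒ p = 2/5

p=2/5, q=1/6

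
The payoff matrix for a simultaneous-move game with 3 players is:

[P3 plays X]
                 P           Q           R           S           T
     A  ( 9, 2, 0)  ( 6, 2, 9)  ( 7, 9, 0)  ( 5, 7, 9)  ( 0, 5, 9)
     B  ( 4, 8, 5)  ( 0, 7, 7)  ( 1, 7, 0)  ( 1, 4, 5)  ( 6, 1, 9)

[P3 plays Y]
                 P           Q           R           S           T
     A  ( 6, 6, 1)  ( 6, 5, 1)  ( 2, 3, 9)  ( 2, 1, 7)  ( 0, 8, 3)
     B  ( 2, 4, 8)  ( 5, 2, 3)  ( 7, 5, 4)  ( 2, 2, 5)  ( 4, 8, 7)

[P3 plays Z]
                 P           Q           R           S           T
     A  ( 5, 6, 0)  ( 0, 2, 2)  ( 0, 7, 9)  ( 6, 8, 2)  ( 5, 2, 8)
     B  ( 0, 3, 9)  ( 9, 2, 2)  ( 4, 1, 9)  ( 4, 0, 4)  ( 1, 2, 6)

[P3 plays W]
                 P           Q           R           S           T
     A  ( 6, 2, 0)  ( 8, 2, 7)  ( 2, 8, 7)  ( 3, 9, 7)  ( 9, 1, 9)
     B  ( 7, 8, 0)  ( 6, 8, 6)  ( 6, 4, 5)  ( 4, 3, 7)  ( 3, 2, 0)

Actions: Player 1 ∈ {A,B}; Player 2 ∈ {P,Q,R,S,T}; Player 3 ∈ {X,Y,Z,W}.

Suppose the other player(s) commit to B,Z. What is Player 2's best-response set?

u_2(P vs B,Z) = 3
u_2(Q vs B,Z) = 2
u_2(R vs B,Z) = 1
u_2(S vs B,Z) = 0
u_2(T vs B,Z) = 2
max payoff 3 at {P}

BR_2 = {P}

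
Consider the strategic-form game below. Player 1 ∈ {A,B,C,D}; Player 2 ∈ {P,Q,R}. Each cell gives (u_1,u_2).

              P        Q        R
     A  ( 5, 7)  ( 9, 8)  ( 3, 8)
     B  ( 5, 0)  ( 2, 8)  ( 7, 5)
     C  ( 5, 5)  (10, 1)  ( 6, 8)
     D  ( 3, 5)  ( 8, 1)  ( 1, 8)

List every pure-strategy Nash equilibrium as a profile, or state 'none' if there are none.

(A,P): not NE [P2→R gives 8>7]
(A,Q): not NE [P1→C gives 10>9]
(A,R): not NE [P1→B gives 7>3]
(B,P): not NE [P2→Q gives 8>0]
(B,Q): not NE [P1→C gives 10>2]
(B,R): not NE [P2→Q gives 8>5]
(C,P): not NE [P2→R gives 8>5]
(C,Q): not NE [P2→R gives 8>1]
(C,R): not NE [P1→B gives 7>6]
(D,P): not NE [P1→C gives 5>3; P2→R gives 8>5]
(D,Q): not NE [P1→C gives 10>8; P2→R gives 8>1]
(D,R): not NE [P1→B gives 7>1]

No pure NE.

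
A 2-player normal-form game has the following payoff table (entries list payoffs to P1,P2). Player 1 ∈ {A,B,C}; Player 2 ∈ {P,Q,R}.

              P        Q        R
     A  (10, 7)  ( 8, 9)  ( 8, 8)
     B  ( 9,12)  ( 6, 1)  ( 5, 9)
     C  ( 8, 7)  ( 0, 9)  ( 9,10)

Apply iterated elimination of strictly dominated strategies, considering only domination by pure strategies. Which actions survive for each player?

P1 drop B (A beats it: P:10>9 Q:8>6 R:8>5)
P2 drop P (Q beats it: A:9>7 C:9>7)
P1→{A,C} P2→{Q,R}

IESDS → P1:{A,C} P2:{Q,R}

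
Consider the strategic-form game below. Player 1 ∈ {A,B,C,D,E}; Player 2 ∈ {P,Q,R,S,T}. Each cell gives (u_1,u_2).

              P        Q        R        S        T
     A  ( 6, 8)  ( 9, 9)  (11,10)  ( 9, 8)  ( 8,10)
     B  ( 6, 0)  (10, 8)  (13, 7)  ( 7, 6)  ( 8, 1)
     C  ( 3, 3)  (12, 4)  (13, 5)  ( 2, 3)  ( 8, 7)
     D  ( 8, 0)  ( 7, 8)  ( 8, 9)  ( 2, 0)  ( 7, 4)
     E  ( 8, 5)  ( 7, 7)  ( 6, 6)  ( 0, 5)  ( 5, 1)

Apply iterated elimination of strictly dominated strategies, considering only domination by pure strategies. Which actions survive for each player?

Survivors P1:{A,B,C} P2:{Q,R,T}

P2 drop P (Q beats it: A:9>8 B:8>0 C:4>3 D:8>0 E:7>5)
P1 drop D (A beats it: Q:9>7 R:11>8 S:9>2 T:8>7)
P1 drop E (A beats it: Q:9>7 R:11>6 S:9>0 T:8>5)
P2 drop S (Q beats it: A:9>8 B:8>6 C:4>3)
P1→{A,B,C} P2→{Q,R,T}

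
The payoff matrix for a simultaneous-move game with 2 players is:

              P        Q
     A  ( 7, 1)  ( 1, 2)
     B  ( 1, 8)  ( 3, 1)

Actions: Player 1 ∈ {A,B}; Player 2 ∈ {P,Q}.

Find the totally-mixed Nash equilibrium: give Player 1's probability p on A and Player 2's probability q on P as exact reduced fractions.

P1 indiff ⇒ q·7+(1-q)·1 = q·1+(1-q)·3 ⇒ q(6) = (1-q)(2) ⇒ q = 1/4
P2 indiff ⇒ p·1+(1-p)·8 = p·2+(1-p)·1 ⇒ p(-1) = (1-p)(-7) ⇒ p = 7/8

p=7/8, q=1/4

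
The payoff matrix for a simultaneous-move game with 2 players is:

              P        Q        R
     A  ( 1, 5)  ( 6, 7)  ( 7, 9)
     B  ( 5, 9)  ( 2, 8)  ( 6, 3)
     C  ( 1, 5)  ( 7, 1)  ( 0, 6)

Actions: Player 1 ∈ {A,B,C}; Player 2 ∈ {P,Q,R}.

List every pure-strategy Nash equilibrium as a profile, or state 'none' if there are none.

NE set: (A,R), (B,P)

(A,P): not NE [P1→B gives 5>1; P2→R gives 9>5]
(A,Q): not NE [P1→C gives 7>6; P2→R gives 9>7]
(A,R): NE
(B,P): NE
(B,Q): not NE [P1→C gives 7>2; P2→P gives 9>8]
(B,R): not NE [P1→A gives 7>6; P2→P gives 9>3]
(C,P): not NE [P1→B gives 5>1; P2→R gives 6>5]
(C,Q): not NE [P2→R gives 6>1]
(C,R): not NE [P1→A gives 7>0]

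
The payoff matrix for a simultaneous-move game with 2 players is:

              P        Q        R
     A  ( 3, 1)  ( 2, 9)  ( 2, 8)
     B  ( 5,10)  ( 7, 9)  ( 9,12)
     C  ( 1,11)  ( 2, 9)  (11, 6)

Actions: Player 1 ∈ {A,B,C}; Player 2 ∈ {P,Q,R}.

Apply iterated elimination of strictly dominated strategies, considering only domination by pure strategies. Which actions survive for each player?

Survivors P1:{B,C} P2:{P,R}

P1 drop A (B beats it: P:5>3 Q:7>2 R:9>2)
P2 drop Q (P beats it: B:10>9 C:11>9)
P1→{B,C} P2→{P,R}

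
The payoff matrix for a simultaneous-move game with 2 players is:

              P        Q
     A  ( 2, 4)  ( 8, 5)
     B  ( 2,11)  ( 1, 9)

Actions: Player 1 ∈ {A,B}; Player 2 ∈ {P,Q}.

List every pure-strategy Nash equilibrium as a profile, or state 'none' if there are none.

(A,P): not NE [P2→Q gives 5>4]
(A,Q): NE
(B,P): NE
(B,Q): not NE [P1→A gives 8>1; P2→P gives 11>9]

Nash profiles: (A,Q), (B,P)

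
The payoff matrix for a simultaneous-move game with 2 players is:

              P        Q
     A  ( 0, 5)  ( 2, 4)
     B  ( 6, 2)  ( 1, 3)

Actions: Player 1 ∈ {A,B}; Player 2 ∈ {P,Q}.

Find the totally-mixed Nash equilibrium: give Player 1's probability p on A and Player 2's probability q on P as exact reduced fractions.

(p,q) = (1/2, 1/7)

P1 indiff ⇒ q·0+(1-q)·2 = q·6+(1-q)·1 ⇒ q(-6) = (1-q)(-1) ⇒ q = 1/7
P2 indiff ⇒ p·5+(1-p)·2 = p·4+(1-p)·3 ⇒ p(1) = (1-p)(1) ⇒ p = 1/2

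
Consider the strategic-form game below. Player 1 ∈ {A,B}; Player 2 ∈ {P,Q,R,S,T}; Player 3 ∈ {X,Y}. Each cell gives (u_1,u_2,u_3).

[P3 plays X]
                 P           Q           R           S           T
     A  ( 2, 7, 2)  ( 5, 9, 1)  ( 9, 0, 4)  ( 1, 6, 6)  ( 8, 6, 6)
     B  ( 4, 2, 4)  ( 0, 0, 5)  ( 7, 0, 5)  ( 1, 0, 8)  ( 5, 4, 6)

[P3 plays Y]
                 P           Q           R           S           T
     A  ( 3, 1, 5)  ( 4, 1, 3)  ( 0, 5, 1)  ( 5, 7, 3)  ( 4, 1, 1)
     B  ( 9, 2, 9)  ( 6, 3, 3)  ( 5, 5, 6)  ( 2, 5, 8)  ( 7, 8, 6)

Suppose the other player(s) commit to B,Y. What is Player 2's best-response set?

BR_2 = {T}

u_2(P vs B,Y) = 2
u_2(Q vs B,Y) = 3
u_2(R vs B,Y) = 5
u_2(S vs B,Y) = 5
u_2(T vs B,Y) = 8
max payoff 8 at {T}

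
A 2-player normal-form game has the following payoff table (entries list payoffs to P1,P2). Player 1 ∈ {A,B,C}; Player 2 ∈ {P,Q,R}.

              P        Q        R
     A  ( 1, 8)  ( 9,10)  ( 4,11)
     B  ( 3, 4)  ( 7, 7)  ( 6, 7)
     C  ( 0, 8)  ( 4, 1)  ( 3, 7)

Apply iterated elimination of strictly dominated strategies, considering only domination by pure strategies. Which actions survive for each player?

IESDS → P1:{A,B} P2:{Q,R}

P1 drop C (A beats it: P:1>0 Q:9>4 R:4>3)
P2 drop P (Q beats it: A:10>8 B:7>4)
P1→{A,B} P2→{Q,R}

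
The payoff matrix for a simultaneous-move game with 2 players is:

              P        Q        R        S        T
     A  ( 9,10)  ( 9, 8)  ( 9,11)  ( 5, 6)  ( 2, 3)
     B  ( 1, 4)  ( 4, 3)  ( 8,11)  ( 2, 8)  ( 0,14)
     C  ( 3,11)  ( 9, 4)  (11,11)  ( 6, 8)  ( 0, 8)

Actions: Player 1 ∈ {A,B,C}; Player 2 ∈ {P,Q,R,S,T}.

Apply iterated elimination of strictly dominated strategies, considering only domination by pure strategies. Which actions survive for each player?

Remaining: P1:{A,C} P2:{P,R}

P1 drop B (A beats it: P:9>1 Q:9>4 R:9>8 S:5>2 T:2>0)
P2 drop Q (P beats it: A:10>8 C:11>4)
P2 drop S (P beats it: A:10>6 C:11>8)
P2 drop T (P beats it: A:10>3 C:11>8)
P1→{A,C} P2→{P,R}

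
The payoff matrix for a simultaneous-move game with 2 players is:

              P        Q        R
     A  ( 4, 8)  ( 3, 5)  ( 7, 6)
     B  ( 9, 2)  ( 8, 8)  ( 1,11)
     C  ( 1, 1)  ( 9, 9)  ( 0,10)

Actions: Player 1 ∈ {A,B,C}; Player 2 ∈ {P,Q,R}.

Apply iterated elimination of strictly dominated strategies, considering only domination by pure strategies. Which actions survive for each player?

Survivors P1:{A,B} P2:{P,R}

P2 drop Q (R beats it: A:6>5 B:11>8 C:10>9)
P1 drop C (A beats it: P:4>1 R:7>0)
P1→{A,B} P2→{P,R}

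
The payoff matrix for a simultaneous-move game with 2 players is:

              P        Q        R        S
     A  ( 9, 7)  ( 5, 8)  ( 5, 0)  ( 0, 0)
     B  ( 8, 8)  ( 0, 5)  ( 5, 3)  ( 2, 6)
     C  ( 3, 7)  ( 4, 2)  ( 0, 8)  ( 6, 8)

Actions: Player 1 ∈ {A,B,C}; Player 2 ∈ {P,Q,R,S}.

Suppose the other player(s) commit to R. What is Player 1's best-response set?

BR_1 = {A,B}

u_1(A vs R) = 5
u_1(B vs R) = 5
u_1(C vs R) = 0
max payoff 5 at {A,B}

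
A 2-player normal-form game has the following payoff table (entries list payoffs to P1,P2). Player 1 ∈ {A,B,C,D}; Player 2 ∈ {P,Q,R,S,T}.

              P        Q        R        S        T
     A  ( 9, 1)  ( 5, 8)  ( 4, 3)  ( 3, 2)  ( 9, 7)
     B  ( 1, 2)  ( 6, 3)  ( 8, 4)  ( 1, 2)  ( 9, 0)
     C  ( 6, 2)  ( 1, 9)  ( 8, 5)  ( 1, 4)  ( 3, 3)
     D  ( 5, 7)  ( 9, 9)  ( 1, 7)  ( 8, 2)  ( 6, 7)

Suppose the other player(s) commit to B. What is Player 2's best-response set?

BR_2 = {R}

u_2(P vs B) = 2
u_2(Q vs B) = 3
u_2(R vs B) = 4
u_2(S vs B) = 2
u_2(T vs B) = 0
max payoff 4 at {R}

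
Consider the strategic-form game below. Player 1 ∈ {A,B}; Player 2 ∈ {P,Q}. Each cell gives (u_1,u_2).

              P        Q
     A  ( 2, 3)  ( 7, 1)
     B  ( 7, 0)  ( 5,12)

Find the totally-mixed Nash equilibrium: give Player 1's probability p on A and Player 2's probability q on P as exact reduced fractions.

P1 indiff ⇒ q·2+(1-q)·7 = q·7+(1-q)·5 ⇒ q(-5) = (1-q)(-2) ⇒ q = 2/7
P2 indiff ⇒ p·3+(1-p)·0 = p·1+(1-p)·12 ⇒ p(2) = (1-p)(12) ⇒ p = 6/7

(p,q) = (6/7, 2/7)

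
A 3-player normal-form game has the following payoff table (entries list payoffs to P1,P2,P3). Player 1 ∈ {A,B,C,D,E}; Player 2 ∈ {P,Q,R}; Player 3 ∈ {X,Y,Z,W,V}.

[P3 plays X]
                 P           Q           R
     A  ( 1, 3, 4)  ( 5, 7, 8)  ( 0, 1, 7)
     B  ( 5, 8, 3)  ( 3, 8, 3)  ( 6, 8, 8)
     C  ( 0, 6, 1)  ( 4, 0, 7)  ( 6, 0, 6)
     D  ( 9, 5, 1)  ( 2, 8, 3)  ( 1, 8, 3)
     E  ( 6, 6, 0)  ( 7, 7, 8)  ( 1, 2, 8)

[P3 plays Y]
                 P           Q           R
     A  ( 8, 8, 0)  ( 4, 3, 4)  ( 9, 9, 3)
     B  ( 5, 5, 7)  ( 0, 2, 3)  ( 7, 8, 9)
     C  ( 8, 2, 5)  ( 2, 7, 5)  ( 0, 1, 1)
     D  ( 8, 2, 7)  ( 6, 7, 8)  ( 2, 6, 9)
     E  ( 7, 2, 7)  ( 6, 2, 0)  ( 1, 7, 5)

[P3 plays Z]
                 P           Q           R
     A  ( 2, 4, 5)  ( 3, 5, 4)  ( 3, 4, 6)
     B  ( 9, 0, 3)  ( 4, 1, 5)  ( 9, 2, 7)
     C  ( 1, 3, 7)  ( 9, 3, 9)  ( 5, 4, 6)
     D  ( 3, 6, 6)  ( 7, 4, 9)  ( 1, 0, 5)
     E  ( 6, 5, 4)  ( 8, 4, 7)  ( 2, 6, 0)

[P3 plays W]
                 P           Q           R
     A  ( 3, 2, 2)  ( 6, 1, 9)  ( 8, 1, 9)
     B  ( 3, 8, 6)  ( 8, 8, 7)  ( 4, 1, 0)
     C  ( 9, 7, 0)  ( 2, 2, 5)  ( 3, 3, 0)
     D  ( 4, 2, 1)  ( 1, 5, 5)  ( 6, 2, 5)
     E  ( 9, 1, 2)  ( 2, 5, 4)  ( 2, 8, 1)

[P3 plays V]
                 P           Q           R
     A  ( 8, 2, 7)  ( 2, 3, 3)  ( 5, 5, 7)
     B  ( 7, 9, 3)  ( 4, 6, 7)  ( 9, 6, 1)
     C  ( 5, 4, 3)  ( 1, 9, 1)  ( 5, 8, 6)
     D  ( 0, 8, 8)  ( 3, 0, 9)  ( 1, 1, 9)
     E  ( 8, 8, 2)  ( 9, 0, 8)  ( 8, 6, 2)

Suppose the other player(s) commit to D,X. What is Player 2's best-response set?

argmax u_2 = {Q,R}

u_2(P vs D,X) = 5
u_2(Q vs D,X) = 8
u_2(R vs D,X) = 8
max payoff 8 at {Q,R}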